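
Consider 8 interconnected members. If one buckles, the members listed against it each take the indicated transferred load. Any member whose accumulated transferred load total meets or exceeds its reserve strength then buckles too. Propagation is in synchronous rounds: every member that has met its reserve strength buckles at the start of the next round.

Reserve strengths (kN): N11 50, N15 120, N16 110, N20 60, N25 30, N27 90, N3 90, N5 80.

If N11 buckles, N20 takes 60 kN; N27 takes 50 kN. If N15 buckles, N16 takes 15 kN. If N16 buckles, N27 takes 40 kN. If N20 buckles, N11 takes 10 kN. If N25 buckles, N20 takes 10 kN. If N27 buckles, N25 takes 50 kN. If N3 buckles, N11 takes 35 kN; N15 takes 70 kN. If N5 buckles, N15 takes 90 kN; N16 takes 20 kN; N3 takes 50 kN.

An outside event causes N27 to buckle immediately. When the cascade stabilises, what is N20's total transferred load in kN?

Round 1 — N27 buckles (initial).
  N25: +50 → 50 ≥ 30
Round 2 — N25 buckles.
  N20: +10 → 10 < 60
No further bucklings.

10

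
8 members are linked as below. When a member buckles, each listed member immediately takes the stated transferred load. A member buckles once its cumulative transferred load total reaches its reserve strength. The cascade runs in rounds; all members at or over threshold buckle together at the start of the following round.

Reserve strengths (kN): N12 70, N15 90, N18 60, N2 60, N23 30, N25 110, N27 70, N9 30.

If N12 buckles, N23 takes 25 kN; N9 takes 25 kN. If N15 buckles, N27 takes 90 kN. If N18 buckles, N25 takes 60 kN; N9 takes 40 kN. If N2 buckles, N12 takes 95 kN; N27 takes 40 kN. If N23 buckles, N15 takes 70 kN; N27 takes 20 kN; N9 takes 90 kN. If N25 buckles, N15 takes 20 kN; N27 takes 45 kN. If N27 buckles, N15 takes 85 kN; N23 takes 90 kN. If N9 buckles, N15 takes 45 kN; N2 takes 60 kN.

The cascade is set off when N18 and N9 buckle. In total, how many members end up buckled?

4

Round 1 — N18, N9 buckle (initial).
  N15: +45 → 45 < 90
  N2: +60 → 60 ≥ 60
  N25: +60 → 60 < 110
Round 2 — N2 buckles.
  N12: +95 → 95 ≥ 70
  N27: +40 → 40 < 70
Round 3 — N12 buckles.
  N23: +25 → 25 < 30
No further bucklings.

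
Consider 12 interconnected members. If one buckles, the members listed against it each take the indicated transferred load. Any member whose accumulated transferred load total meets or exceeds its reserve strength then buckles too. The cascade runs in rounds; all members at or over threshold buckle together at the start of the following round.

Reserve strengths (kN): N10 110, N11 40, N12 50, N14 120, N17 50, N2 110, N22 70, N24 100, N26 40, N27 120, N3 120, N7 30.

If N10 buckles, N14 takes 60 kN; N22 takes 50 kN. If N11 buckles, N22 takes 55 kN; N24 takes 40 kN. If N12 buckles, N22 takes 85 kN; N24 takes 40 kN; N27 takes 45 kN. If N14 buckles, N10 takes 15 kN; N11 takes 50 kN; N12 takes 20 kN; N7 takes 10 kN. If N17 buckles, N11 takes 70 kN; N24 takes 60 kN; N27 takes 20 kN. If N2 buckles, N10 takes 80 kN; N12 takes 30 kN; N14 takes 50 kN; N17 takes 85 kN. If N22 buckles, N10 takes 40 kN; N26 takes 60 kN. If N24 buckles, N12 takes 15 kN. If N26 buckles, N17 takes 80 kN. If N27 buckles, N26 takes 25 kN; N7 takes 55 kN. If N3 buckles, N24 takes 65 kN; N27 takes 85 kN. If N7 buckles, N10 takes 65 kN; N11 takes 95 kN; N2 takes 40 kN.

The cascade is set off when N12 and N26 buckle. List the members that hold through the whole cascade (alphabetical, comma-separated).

Round 1 — N12, N26 buckle (initial).
  N17: +80 → 80 ≥ 50
  N22: +85 → 85 ≥ 70
  N24: +40 → 40 < 100
  N27: +45 → 45 < 120
Round 2 — N17, N22 buckle.
  N10: +40 → 40 < 110
  N11: +70 → 70 ≥ 40
  N24: +60 → 100 ≥ 100
  N27: +20 → 65 < 120
Round 3 — N11, N24 buckle.
No further bucklings.

N10, N14, N2, N27, N3, N7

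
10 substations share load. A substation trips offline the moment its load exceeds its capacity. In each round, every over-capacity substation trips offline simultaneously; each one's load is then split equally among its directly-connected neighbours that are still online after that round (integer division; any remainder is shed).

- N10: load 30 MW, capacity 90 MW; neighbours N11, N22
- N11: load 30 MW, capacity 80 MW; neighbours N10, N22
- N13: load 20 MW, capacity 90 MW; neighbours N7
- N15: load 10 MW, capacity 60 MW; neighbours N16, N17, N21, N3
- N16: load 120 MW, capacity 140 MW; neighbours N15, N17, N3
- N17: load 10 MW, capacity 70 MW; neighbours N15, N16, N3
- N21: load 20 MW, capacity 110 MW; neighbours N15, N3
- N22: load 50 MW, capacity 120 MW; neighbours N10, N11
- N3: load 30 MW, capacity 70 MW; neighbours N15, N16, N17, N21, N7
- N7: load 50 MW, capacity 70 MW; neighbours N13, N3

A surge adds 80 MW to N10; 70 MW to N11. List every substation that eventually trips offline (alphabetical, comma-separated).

Round 1 — N10 at 110 > 90; N11 at 100 > 80. N10, N11 trip offline.
  N10 sheds 110 MW to N22: 110 each.
    N22: 50+110 = 160 > 120
  N11 sheds 100 MW to N22: 100 each.
    N22: 160+100 = 260 > 120
Round 2 — N22 trips offline.
  N22 sheds 260 MW: no online neighbours, lost.
No further trips.

N10, N11, N22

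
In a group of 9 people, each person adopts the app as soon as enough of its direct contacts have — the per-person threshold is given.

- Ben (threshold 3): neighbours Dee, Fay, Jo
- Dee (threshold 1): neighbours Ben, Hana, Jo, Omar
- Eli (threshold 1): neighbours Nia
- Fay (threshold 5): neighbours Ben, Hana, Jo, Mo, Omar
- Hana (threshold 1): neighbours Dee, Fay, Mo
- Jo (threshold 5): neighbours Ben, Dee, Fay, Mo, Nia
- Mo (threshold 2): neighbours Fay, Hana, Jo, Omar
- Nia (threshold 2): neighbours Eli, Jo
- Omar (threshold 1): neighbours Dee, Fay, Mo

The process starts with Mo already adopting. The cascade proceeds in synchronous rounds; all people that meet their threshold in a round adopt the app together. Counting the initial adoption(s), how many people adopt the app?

Round 1 — Mo adopts the app (initial).
Round 2 — checking thresholds:
  Fay: 1 of 5 neighbours < 5, below threshold.
  Hana: 1 of 3 neighbours ≥ 1, adopts the app.
  Jo: 1 of 5 neighbours < 5, below threshold.
  Omar: 1 of 3 neighbours ≥ 1, adopts the app.
Round 3 — checking thresholds:
  Dee: 2 of 4 neighbours ≥ 1, adopts the app.
  Fay: 3 of 5 neighbours < 5, below threshold.
  Jo: 1 of 5 neighbours < 5, below threshold.
Round 4 — no new adoptions; cascade stops.

4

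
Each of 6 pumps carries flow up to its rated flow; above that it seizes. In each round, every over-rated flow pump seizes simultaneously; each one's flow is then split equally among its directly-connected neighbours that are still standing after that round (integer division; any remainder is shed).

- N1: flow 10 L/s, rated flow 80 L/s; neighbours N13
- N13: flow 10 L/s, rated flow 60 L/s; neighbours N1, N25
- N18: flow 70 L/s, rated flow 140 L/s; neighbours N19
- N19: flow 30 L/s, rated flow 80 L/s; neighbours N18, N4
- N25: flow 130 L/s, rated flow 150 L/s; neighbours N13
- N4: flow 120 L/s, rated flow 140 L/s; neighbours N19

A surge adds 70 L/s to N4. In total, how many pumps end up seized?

3

Round 1 — N4 at 190 > 140. N4 seizes.
  N4 sheds 190 L/s to N19: 190 each.
    N19: 30+190 = 220 > 80
Round 2 — N19 seizes.
  N19 sheds 220 L/s to N18: 220 each.
    N18: 70+220 = 290 > 140
Round 3 — N18 seizes.
  N18 sheds 290 L/s: no online neighbours, lost.
No further seizures.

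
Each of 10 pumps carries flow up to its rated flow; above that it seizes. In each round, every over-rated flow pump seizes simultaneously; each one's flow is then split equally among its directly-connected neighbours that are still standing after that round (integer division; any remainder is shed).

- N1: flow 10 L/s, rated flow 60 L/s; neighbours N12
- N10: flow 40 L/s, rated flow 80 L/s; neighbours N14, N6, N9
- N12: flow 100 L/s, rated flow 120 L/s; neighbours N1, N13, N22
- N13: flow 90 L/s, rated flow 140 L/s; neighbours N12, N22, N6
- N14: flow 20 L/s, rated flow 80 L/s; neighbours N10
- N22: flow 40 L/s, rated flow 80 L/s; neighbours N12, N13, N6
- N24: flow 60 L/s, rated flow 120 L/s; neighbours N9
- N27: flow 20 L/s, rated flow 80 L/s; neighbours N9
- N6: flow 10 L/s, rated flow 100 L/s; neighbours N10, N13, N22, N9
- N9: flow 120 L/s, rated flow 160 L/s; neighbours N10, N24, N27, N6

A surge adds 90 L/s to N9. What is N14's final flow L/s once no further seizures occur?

Round 1 — N9 at 210 > 160. N9 seizes.
  N9 sheds 210 L/s to N10, N24, N27, N6: 52 each (2 lost).
    N10: 40+52 = 92 > 80
    N24: 60+52 = 112 ≤ 120
    N27: 20+52 = 72 ≤ 80
    N6: 10+52 = 62 ≤ 100
Round 2 — N10 seizes.
  N10 sheds 92 L/s to N14, N6: 46 each.
    N14: 20+46 = 66 ≤ 80
    N6: 62+46 = 108 > 100
Round 3 — N6 seizes.
  N6 sheds 108 L/s to N13, N22: 54 each.
    N13: 90+54 = 144 > 140
    N22: 40+54 = 94 > 80
Round 4 — N13, N22 seize.
  N13 sheds 144 L/s to N12: 144 each.
    N12: 100+144 = 244 > 120
  N22 sheds 94 L/s to N12: 94 each.
    N12: 244+94 = 338 > 120
Round 5 — N12 seizes.
  N12 sheds 338 L/s to N1: 338 each.
    N1: 10+338 = 348 > 60
Round 6 — N1 seizes.
  N1 sheds 348 L/s: no online neighbours, lost.
No further seizures.

66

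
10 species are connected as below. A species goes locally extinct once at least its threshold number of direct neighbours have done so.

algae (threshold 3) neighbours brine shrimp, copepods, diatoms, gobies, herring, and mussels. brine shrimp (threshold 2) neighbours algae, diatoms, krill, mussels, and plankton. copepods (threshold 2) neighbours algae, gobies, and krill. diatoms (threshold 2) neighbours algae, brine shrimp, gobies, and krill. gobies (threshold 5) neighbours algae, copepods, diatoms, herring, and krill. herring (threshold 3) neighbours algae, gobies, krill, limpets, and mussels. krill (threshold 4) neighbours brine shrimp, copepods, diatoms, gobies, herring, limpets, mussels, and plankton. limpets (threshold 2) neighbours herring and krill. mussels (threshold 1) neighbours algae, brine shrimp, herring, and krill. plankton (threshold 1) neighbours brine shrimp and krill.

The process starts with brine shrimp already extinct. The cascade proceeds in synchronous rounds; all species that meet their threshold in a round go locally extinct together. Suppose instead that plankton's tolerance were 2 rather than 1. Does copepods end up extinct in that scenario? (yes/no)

no

With plankton's tolerance at 2:
Round 1 — brine shrimp goes locally extinct (initial).
Round 2 — checking thresholds:
  algae: 1 of 6 neighbours < 3, not yet.
  diatoms: 1 of 4 neighbours < 2, not yet.
  krill: 1 of 8 neighbours < 4, not yet.
  mussels: 1 of 4 neighbours ≥ 1, goes locally extinct.
  plankton: 1 of 2 neighbours < 2, not yet.
Round 3 — no new extinctions; cascade stops.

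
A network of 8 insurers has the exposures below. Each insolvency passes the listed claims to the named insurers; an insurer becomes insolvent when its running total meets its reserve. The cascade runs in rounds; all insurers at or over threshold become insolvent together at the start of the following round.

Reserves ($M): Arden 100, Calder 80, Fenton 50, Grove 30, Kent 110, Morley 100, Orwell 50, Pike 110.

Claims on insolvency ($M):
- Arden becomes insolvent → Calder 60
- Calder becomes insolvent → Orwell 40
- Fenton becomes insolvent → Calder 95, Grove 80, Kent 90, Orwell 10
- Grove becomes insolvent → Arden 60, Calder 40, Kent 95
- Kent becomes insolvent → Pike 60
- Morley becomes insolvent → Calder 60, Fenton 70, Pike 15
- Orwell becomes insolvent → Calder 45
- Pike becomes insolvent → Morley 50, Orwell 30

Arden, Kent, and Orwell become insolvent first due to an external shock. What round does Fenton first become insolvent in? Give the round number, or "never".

Round 1 — Arden, Kent, Orwell become insolvent (initial).
  Calder: +60+45 → 105 ≥ 80
  Pike: +60 → 60 < 110
Round 2 — Calder becomes insolvent.
No further insolvencies.

never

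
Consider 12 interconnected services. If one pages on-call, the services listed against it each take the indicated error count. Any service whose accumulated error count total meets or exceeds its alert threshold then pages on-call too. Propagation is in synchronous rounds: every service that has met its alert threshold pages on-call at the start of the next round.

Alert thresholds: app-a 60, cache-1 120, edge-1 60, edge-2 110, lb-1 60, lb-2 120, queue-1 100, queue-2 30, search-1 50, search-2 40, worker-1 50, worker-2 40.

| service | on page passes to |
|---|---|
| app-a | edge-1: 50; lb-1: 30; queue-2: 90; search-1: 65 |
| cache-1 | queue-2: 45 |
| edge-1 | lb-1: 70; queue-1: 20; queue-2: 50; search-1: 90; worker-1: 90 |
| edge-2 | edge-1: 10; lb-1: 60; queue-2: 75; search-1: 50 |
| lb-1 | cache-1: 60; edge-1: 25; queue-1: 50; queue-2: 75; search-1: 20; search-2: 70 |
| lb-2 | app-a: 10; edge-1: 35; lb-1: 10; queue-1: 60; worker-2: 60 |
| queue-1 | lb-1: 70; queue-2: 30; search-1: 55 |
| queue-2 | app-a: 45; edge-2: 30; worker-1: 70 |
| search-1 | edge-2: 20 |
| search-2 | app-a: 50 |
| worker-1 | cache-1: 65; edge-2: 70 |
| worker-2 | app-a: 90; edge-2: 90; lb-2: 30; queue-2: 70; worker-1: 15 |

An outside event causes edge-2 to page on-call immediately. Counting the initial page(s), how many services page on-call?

9

Round 1 — edge-2 pages on-call (initial).
  edge-1: +10 → 10 < 60
  lb-1: +60 → 60 ≥ 60
  queue-2: +75 → 75 ≥ 30
  search-1: +50 → 50 ≥ 50
Round 2 — lb-1, queue-2, search-1 page on-call.
  app-a: +45 → 45 < 60
  cache-1: +60 → 60 < 120
  edge-1: +25 → 35 < 60
  queue-1: +50 → 50 < 100
  search-2: +70 → 70 ≥ 40
  worker-1: +70 → 70 ≥ 50
Round 3 — search-2, worker-1 page on-call.
  app-a: +50 → 95 ≥ 60
  cache-1: +65 → 125 ≥ 120
Round 4 — app-a, cache-1 page on-call.
  edge-1: +50 → 85 ≥ 60
Round 5 — edge-1 pages on-call.
  queue-1: +20 → 70 < 100
No further pages.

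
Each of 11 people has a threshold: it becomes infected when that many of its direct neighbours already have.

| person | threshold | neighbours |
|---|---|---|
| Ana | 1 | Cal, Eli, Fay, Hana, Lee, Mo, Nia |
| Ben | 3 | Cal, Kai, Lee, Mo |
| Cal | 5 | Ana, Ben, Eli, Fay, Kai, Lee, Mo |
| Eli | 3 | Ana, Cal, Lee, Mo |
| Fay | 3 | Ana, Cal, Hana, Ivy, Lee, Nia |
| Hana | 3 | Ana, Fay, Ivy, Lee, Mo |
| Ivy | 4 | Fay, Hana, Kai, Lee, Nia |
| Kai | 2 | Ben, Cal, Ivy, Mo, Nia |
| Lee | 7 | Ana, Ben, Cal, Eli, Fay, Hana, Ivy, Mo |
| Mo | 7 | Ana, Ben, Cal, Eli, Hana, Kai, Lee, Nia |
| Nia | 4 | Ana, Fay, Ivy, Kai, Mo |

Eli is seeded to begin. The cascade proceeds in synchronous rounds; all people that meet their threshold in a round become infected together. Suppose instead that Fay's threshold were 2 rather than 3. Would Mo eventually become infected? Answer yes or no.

no

With Fay's threshold at 2:
Round 1 — Eli becomes infected (initial).
Round 2 — checking thresholds:
  Ana: 1 of 7 neighbours ≥ 1, becomes infected.
  Cal: 1 of 7 neighbours < 5, below threshold.
  Lee: 1 of 8 neighbours < 7, below threshold.
  Mo: 1 of 8 neighbours < 7, below threshold.
Round 3 — no new infections; cascade stops.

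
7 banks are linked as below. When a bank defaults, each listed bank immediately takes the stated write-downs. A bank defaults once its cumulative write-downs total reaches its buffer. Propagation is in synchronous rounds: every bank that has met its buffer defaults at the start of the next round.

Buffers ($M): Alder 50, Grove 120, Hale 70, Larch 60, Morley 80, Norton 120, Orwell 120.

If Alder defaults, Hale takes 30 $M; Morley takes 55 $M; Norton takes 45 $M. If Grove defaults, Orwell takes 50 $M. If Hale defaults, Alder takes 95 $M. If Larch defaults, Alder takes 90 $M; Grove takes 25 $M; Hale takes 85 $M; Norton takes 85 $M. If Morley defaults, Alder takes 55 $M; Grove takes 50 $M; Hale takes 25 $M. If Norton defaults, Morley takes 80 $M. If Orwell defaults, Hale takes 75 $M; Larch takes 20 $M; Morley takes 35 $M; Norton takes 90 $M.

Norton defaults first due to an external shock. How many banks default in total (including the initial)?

Round 1 — Norton defaults (initial).
  Morley: +80 → 80 ≥ 80
Round 2 — Morley defaults.
  Alder: +55 → 55 ≥ 50
  Grove: +50 → 50 < 120
  Hale: +25 → 25 < 70
Round 3 — Alder defaults.
  Hale: +30 → 55 < 70
No further defaults.

3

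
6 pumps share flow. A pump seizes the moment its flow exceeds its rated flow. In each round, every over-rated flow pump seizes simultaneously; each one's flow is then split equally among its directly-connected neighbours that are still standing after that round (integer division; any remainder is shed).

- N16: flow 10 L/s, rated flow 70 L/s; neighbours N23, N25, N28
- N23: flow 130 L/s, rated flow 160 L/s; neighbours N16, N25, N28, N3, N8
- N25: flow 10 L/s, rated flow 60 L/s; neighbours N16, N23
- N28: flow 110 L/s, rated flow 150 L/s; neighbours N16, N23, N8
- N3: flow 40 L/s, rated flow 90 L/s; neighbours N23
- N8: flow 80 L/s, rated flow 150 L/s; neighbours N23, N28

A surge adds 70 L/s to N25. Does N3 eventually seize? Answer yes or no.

Round 1 — N25 at 80 > 60. N25 seizes.
  N25 sheds 80 L/s to N16, N23: 40 each.
    N16: 10+40 = 50 ≤ 70
    N23: 130+40 = 170 > 160
Round 2 — N23 seizes.
  N23 sheds 170 L/s to N16, N28, N3, N8: 42 each (2 lost).
    N16: 50+42 = 92 > 70
    N28: 110+42 = 152 > 150
    N3: 40+42 = 82 ≤ 90
    N8: 80+42 = 122 ≤ 150
Round 3 — N16, N28 seize.
  N16 sheds 92 L/s: no online neighbours, lost.
  N28 sheds 152 L/s to N8: 152 each.
    N8: 122+152 = 274 > 150
Round 4 — N8 seizes.
  N8 sheds 274 L/s: no online neighbours, lost.
No further seizures.

no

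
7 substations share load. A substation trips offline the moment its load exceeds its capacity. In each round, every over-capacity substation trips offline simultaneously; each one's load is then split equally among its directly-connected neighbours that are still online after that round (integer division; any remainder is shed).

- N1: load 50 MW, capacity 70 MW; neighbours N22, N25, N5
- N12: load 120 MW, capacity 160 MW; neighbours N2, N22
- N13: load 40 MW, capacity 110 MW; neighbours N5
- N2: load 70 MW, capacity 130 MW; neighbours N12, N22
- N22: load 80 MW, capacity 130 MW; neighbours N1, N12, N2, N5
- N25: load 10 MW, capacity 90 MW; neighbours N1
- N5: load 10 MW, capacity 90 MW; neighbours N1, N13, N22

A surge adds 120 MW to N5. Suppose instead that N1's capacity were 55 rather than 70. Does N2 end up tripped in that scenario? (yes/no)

With N1's capacity at 55:
Round 1 — N5 at 130 > 90. N5 trips offline.
  N5 sheds 130 MW to N1, N13, N22: 43 each (1 lost).
    N1: 50+43 = 93 > 55
    N13: 40+43 = 83 ≤ 110
    N22: 80+43 = 123 ≤ 130
Round 2 — N1 trips offline.
  N1 sheds 93 MW to N22, N25: 46 each (1 lost).
    N22: 123+46 = 169 > 130
    N25: 10+46 = 56 ≤ 90
Round 3 — N22 trips offline.
  N22 sheds 169 MW to N12, N2: 84 each (1 lost).
    N12: 120+84 = 204 > 160
    N2: 70+84 = 154 > 130
Round 4 — N12, N2 trip offline.
  N12 sheds 204 MW: no online neighbours, lost.
  N2 sheds 154 MW: no online neighbours, lost.
No further trips.

yes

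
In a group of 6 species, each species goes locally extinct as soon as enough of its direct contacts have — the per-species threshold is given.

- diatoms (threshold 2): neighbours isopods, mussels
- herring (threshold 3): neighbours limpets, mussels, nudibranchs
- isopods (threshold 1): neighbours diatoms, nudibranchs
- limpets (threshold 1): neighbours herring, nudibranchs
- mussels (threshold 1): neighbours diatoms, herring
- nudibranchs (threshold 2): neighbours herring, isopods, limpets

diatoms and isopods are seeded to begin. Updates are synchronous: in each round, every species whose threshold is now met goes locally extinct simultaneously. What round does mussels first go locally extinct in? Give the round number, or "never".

Round 1 — diatoms, isopods go locally extinct (initial).
Round 2 — checking thresholds:
  mussels: 1 of 2 neighbours ≥ 1, goes locally extinct.
  nudibranchs: 1 of 3 neighbours < 2, not yet.
Round 3 — no new extinctions; cascade stops.

2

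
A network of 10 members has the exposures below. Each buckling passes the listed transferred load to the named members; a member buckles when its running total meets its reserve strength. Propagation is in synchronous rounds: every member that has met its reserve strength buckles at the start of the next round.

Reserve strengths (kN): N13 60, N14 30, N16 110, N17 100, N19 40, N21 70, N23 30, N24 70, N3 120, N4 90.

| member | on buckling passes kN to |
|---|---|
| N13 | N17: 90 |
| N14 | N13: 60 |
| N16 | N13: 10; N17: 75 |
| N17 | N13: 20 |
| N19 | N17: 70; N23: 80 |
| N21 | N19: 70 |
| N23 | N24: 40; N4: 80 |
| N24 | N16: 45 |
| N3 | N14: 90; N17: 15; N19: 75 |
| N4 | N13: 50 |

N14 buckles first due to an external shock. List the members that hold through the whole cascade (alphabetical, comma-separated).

Round 1 — N14 buckles (initial).
  N13: +60 → 60 ≥ 60
Round 2 — N13 buckles.
  N17: +90 → 90 < 100
No further bucklings.

N16, N17, N19, N21, N23, N24, N3, N4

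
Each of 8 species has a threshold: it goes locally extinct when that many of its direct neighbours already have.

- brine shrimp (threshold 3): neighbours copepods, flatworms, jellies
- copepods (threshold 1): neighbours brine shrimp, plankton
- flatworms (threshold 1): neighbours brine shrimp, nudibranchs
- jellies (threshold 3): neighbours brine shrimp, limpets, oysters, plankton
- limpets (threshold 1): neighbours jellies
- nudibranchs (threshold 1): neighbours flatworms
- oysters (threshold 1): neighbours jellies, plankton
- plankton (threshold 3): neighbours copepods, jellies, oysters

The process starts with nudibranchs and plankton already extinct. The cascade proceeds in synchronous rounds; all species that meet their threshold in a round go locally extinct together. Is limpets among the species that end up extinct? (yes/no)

no

Round 1 — nudibranchs, plankton go locally extinct (initial).
Round 2 — checking thresholds:
  copepods: 1 of 2 neighbours ≥ 1, goes locally extinct.
  flatworms: 1 of 2 neighbours ≥ 1, goes locally extinct.
  jellies: 1 of 4 neighbours < 3, below threshold.
  oysters: 1 of 2 neighbours ≥ 1, goes locally extinct.
Round 3 — no new extinctions; cascade stops.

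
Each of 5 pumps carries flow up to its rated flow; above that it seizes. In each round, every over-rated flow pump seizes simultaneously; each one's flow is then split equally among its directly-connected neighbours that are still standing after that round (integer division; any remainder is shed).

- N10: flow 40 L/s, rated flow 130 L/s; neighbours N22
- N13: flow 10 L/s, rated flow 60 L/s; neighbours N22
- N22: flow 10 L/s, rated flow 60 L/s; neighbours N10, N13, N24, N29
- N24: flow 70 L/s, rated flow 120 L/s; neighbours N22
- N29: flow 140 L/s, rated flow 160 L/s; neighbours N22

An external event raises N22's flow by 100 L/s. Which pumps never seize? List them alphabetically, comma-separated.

Round 1 — N22 at 110 > 60. N22 seizes.
  N22 sheds 110 L/s to N10, N13, N24, N29: 27 each (2 lost).
    N10: 40+27 = 67 ≤ 130
    N13: 10+27 = 37 ≤ 60
    N24: 70+27 = 97 ≤ 120
    N29: 140+27 = 167 > 160
Round 2 — N29 seizes.
  N29 sheds 167 L/s: no online neighbours, lost.
No further seizures.

N10, N13, N24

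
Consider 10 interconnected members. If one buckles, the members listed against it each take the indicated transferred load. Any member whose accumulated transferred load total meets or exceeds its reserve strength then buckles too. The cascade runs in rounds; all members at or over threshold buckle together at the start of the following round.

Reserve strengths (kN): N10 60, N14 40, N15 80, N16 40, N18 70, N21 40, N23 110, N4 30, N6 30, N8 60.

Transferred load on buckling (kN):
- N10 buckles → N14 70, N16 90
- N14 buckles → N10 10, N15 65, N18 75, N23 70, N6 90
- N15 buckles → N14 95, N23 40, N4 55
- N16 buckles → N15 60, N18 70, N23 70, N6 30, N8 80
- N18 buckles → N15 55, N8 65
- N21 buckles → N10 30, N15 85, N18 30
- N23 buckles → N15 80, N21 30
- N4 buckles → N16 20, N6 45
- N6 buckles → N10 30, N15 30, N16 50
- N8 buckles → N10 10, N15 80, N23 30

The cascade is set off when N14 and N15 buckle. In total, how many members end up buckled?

Round 1 — N14, N15 buckle (initial).
  N10: +10 → 10 < 60
  N18: +75 → 75 ≥ 70
  N23: +70+40 → 110 ≥ 110
  N4: +55 → 55 ≥ 30
  N6: +90 → 90 ≥ 30
Round 2 — N18, N23, N4, N6 buckle.
  N10: +30 → 40 < 60
  N16: +20+50 → 70 ≥ 40
  N21: +30 → 30 < 40
  N8: +65 → 65 ≥ 60
Round 3 — N16, N8 buckle.
  N10: +10 → 50 < 60
No further bucklings.

8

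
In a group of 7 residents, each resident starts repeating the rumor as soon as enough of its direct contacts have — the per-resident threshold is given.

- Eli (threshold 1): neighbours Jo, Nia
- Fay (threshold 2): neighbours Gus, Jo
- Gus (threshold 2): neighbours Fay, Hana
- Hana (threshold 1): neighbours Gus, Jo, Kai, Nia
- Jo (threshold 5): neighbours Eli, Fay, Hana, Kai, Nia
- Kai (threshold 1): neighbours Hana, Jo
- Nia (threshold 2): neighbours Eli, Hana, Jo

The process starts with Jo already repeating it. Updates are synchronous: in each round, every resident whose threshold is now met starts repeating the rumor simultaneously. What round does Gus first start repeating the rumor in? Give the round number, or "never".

never

Round 1 — Jo starts repeating the rumor (initial).
Round 2 — checking thresholds:
  Eli: 1 of 2 neighbours ≥ 1, starts repeating the rumor.
  Fay: 1 of 2 neighbours < 2, not yet.
  Hana: 1 of 4 neighbours ≥ 1, starts repeating the rumor.
  Kai: 1 of 2 neighbours ≥ 1, starts repeating the rumor.
  Nia: 1 of 3 neighbours < 2, not yet.
Round 3 — checking thresholds:
  Fay: 1 of 2 neighbours < 2, not yet.
  Gus: 1 of 2 neighbours < 2, not yet.
  Nia: 3 of 3 neighbours ≥ 2, starts repeating the rumor.
Round 4 — no new spreads; cascade stops.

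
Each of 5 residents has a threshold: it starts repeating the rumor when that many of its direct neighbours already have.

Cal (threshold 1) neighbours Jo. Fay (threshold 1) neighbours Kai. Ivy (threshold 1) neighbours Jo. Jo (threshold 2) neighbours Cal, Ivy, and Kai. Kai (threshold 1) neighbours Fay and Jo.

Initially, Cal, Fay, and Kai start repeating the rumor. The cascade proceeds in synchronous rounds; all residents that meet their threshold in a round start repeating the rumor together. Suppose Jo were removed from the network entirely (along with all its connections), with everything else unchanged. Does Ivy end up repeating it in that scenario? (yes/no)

With Jo removed:
Round 1 — Cal, Fay, Kai start repeating the rumor (initial).
Round 2 — no new spreads; cascade stops.

no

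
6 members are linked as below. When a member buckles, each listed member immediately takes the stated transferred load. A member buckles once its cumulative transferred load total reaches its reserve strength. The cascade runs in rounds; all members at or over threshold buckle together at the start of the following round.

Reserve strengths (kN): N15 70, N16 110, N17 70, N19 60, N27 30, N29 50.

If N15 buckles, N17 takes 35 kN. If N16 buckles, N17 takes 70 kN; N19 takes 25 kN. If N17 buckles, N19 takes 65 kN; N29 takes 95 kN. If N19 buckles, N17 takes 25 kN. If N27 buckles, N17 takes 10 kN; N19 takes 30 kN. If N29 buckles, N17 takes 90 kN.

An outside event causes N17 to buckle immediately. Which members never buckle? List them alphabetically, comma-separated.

N15, N16, N27

Round 1 — N17 buckles (initial).
  N19: +65 → 65 ≥ 60
  N29: +95 → 95 ≥ 50
Round 2 — N19, N29 buckle.
No further bucklings.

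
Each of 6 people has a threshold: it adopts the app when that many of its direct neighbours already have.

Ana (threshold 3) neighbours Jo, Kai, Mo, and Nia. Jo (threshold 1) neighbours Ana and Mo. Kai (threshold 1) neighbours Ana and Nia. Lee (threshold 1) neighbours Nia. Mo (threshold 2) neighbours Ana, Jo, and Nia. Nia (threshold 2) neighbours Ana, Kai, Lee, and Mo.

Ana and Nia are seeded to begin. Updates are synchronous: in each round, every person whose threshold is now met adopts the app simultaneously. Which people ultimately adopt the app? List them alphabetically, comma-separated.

Round 1 — Ana, Nia adopt the app (initial).
Round 2 — checking thresholds:
  Jo: 1 of 2 neighbours ≥ 1, adopts the app.
  Kai: 2 of 2 neighbours ≥ 1, adopts the app.
  Lee: 1 of 1 neighbours ≥ 1, adopts the app.
  Mo: 2 of 3 neighbours ≥ 2, adopts the app.
Round 3 — no new adoptions; cascade stops.

Ana, Jo, Kai, Lee, Mo, Nia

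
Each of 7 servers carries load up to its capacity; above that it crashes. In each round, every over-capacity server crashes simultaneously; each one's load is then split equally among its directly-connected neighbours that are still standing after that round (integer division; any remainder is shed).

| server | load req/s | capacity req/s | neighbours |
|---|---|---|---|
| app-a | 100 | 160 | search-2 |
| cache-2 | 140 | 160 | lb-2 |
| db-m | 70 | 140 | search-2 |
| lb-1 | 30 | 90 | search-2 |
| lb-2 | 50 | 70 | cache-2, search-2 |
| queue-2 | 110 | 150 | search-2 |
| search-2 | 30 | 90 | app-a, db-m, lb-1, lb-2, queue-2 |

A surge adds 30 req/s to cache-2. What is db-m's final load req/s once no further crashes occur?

132

Round 1 — cache-2 at 170 > 160. cache-2 crashes.
  cache-2 sheds 170 req/s to lb-2: 170 each.
    lb-2: 50+170 = 220 > 70
Round 2 — lb-2 crashes.
  lb-2 sheds 220 req/s to search-2: 220 each.
    search-2: 30+220 = 250 > 90
Round 3 — search-2 crashes.
  search-2 sheds 250 req/s to app-a, db-m, lb-1, queue-2: 62 each (2 lost).
    app-a: 100+62 = 162 > 160
    db-m: 70+62 = 132 ≤ 140
    lb-1: 30+62 = 92 > 90
    queue-2: 110+62 = 172 > 150
Round 4 — app-a, lb-1, queue-2 crash.
  app-a sheds 162 req/s: no online neighbours, lost.
  lb-1 sheds 92 req/s: no online neighbours, lost.
  queue-2 sheds 172 req/s: no online neighbours, lost.
No further crashes.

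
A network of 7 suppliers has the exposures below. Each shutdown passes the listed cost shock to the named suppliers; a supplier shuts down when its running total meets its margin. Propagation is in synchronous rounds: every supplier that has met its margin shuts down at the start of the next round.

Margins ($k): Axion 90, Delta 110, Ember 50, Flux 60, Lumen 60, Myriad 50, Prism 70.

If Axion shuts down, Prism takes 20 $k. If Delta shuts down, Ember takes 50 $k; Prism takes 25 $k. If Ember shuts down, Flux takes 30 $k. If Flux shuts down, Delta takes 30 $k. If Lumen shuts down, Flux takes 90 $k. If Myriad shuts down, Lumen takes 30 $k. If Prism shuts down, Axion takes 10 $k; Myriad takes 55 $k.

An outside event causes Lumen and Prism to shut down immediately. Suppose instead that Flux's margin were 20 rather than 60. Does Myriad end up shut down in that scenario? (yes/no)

With Flux's margin at 20:
Round 1 — Lumen, Prism shut down (initial).
  Axion: +10 → 10 < 90
  Flux: +90 → 90 ≥ 20
  Myriad: +55 → 55 ≥ 50
Round 2 — Flux, Myriad shut down.
  Delta: +30 → 30 < 110
No further shutdowns.

yes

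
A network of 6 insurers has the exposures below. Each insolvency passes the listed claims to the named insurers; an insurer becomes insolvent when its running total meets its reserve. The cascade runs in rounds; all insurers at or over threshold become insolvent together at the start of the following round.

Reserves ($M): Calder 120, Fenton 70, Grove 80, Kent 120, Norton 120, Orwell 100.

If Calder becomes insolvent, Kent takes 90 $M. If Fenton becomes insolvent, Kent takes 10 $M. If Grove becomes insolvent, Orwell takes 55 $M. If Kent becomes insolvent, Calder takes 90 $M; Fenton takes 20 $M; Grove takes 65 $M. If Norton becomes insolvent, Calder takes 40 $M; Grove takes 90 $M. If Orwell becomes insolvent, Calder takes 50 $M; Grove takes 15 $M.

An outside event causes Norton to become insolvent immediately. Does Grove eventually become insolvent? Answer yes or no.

yes

Round 1 — Norton becomes insolvent (initial).
  Calder: +40 → 40 < 120
  Grove: +90 → 90 ≥ 80
Round 2 — Grove becomes insolvent.
  Orwell: +55 → 55 < 100
No further insolvencies.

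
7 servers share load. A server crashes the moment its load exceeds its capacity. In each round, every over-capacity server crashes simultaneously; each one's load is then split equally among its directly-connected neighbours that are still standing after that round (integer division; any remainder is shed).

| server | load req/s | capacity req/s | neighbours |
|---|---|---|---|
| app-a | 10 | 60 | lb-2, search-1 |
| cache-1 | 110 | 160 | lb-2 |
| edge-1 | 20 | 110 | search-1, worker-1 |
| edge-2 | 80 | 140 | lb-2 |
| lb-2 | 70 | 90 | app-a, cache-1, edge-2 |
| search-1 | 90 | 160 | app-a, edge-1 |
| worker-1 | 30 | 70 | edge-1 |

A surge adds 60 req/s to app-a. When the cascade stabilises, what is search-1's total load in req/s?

Round 1 — app-a at 70 > 60. app-a crashes.
  app-a sheds 70 req/s to lb-2, search-1: 35 each.
    lb-2: 70+35 = 105 > 90
    search-1: 90+35 = 125 ≤ 160
Round 2 — lb-2 crashes.
  lb-2 sheds 105 req/s to cache-1, edge-2: 52 each (1 lost).
    cache-1: 110+52 = 162 > 160
    edge-2: 80+52 = 132 ≤ 140
Round 3 — cache-1 crashes.
  cache-1 sheds 162 req/s: no online neighbours, lost.
No further crashes.

125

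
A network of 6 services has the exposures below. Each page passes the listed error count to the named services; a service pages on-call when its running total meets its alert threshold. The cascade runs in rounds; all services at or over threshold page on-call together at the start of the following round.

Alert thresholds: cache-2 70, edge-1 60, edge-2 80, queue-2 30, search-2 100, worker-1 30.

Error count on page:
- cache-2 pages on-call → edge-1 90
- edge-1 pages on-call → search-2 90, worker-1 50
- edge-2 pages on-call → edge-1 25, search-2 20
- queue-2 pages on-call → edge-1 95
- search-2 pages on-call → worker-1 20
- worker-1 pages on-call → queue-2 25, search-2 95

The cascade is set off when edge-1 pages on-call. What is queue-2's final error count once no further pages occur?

Round 1 — edge-1 pages on-call (initial).
  search-2: +90 → 90 < 100
  worker-1: +50 → 50 ≥ 30
Round 2 — worker-1 pages on-call.
  queue-2: +25 → 25 < 30
  search-2: +95 → 185 ≥ 100
Round 3 — search-2 pages on-call.
No further pages.

25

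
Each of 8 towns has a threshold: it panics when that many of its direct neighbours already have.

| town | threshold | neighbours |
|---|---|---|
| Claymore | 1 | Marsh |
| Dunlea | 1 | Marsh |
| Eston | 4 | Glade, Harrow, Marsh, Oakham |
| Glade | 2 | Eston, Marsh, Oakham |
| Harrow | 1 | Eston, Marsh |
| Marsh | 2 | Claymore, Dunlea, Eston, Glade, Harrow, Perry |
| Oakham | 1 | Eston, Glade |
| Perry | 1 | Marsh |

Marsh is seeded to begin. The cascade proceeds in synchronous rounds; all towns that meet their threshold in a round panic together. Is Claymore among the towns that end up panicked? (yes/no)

yes

Round 1 — Marsh panics (initial).
Round 2 — checking thresholds:
  Claymore: 1 of 1 neighbours ≥ 1, panics.
  Dunlea: 1 of 1 neighbours ≥ 1, panics.
  Eston: 1 of 4 neighbours < 4, not yet.
  Glade: 1 of 3 neighbours < 2, not yet.
  Harrow: 1 of 2 neighbours ≥ 1, panics.
  Perry: 1 of 1 neighbours ≥ 1, panics.
Round 3 — no new panics; cascade stops.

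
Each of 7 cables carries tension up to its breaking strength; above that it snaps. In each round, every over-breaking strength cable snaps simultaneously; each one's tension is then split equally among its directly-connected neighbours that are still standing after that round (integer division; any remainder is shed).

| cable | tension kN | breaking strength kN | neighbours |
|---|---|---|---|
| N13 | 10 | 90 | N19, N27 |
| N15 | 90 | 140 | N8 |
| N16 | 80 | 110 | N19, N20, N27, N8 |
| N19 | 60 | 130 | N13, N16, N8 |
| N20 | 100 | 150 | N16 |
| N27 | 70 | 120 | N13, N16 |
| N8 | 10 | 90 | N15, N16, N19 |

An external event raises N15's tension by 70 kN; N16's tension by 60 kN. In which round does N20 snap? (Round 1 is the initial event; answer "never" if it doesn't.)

Round 1 — N15 at 160 > 140; N16 at 140 > 110. N15, N16 snap.
  N15 sheds 160 kN to N8: 160 each.
    N8: 10+160 = 170 > 90
  N16 sheds 140 kN to N19, N20, N27, N8: 35 each.
    N19: 60+35 = 95 ≤ 130
    N20: 100+35 = 135 ≤ 150
    N27: 70+35 = 105 ≤ 120
    N8: 170+35 = 205 > 90
Round 2 — N8 snaps.
  N8 sheds 205 kN to N19: 205 each.
    N19: 95+205 = 300 > 130
Round 3 — N19 snaps.
  N19 sheds 300 kN to N13: 300 each.
    N13: 10+300 = 310 > 90
Round 4 — N13 snaps.
  N13 sheds 310 kN to N27: 310 each.
    N27: 105+310 = 415 > 120
Round 5 — N27 snaps.
  N27 sheds 415 kN: no online neighbours, lost.
No further breaks.

never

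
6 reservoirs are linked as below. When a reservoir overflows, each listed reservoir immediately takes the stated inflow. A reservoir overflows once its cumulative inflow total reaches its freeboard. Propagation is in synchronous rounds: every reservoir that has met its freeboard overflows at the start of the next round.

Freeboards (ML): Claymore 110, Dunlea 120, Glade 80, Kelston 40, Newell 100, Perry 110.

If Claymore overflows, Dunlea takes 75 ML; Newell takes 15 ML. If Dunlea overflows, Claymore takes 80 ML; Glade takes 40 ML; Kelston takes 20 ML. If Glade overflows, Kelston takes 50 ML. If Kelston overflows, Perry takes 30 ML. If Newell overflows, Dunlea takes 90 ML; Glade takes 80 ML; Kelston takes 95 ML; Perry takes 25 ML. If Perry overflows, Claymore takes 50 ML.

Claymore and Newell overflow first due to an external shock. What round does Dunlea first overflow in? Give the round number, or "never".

Round 1 — Claymore, Newell overflow (initial).
  Dunlea: +75+90 → 165 ≥ 120
  Glade: +80 → 80 ≥ 80
  Kelston: +95 → 95 ≥ 40
  Perry: +25 → 25 < 110
Round 2 — Dunlea, Glade, Kelston overflow.
  Perry: +30 → 55 < 110
No further overflows.

2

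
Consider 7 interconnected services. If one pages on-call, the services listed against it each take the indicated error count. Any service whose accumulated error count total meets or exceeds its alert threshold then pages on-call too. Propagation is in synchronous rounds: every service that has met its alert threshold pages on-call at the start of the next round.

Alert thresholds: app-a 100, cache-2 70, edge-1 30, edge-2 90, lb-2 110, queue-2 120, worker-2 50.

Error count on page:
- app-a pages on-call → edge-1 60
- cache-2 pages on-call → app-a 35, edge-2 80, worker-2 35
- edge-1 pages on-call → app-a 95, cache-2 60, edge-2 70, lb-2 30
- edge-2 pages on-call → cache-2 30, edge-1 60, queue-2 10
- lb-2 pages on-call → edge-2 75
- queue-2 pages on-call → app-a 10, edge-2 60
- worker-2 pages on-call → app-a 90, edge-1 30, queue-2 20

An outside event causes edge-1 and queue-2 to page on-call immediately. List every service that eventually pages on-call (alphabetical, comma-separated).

app-a, cache-2, edge-1, edge-2, queue-2

Round 1 — edge-1, queue-2 page on-call (initial).
  app-a: +95+10 → 105 ≥ 100
  cache-2: +60 → 60 < 70
  edge-2: +70+60 → 130 ≥ 90
  lb-2: +30 → 30 < 110
Round 2 — app-a, edge-2 page on-call.
  cache-2: +30 → 90 ≥ 70
Round 3 — cache-2 pages on-call.
  worker-2: +35 → 35 < 50
No further pages.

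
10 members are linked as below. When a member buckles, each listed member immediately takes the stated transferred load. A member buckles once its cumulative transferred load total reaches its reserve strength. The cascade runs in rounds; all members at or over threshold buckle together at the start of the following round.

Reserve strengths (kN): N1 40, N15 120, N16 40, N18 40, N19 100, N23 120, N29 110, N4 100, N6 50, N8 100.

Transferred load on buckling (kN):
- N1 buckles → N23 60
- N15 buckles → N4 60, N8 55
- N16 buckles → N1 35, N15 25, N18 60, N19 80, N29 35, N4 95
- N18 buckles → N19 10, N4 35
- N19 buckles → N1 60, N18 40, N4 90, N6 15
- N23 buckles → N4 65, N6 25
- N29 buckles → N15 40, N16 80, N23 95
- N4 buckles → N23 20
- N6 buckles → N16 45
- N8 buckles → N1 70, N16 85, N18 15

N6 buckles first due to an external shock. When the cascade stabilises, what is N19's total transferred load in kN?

Round 1 — N6 buckles (initial).
  N16: +45 → 45 ≥ 40
Round 2 — N16 buckles.
  N1: +35 → 35 < 40
  N15: +25 → 25 < 120
  N18: +60 → 60 ≥ 40
  N19: +80 → 80 < 100
  N29: +35 → 35 < 110
  N4: +95 → 95 < 100
Round 3 — N18 buckles.
  N19: +10 → 90 < 100
  N4: +35 → 130 ≥ 100
Round 4 — N4 buckles.
  N23: +20 → 20 < 120
No further bucklings.

90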